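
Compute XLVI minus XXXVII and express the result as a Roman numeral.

XLVI = 46
XXXVII = 37
46 - 37 = 9

IX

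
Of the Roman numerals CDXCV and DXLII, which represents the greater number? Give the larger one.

CDXCV = 495
DXLII = 542
542 is larger

DXLII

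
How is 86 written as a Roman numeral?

Convert 86 to Roman numerals:
  86 contains 1×50 (L)
  36 contains 3×10 (XXX)
  6 contains 1×5 (V)
  1 contains 1×1 (I)

LXXXVI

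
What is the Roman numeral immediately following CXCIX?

CXCIX = 199; next is 200

CC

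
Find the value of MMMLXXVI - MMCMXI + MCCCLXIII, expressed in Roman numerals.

MMMLXXVI = 3076, MMCMXI = 2911, MCCCLXIII = 1363
3076 - 2911 = 165
165 + 1363 = 1528

MDXXVIII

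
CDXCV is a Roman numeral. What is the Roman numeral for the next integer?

CDXCV = 495, so the next integer is 495 + 1 = 496

CDXCVI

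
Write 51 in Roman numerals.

Convert 51 to Roman numerals:
  51 contains 1×50 (L)
  1 contains 1×1 (I)

LI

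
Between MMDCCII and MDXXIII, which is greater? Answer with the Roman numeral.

MMDCCII = 2702
MDXXIII = 1523
2702 is larger

MMDCCII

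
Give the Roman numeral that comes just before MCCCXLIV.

MCCCXLIV = 1344, so the previous integer is 1344 - 1 = 1343

MCCCXLIII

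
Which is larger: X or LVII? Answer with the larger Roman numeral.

X = 10
LVII = 57
57 is larger

LVII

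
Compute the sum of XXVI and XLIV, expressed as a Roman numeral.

XXVI = 26
XLIV = 44
26 + 44 = 70

LXX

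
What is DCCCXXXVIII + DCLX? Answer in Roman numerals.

DCCCXXXVIII = 838
DCLX = 660
838 + 660 = 1498

MCDXCVIII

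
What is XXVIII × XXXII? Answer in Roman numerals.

XXVIII = 28
XXXII = 32
28 × 32 = 896

DCCCXCVI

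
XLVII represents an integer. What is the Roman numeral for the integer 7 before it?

XLVII = 47
47 - 7 = 40

XL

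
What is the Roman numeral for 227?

Convert 227 to Roman numerals:
  227 contains 2×100 (CC)
  27 contains 2×10 (XX)
  7 contains 1×5 (V)
  2 contains 2×1 (II)

CCXXVII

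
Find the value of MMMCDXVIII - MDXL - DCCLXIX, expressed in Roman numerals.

MMMCDXVIII = 3418, MDXL = 1540, DCCLXIX = 769
3418 - 1540 = 1878
1878 - 769 = 1109

MCIX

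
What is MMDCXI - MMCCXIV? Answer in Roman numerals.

MMDCXI = 2611
MMCCXIV = 2214
2611 - 2214 = 397

CCCXCVII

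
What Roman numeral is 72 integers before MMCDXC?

MMCDXC = 2490
2490 - 72 = 2418

MMCDXVIII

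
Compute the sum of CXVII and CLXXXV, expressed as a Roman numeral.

CXVII = 117
CLXXXV = 185
117 + 185 = 302

CCCII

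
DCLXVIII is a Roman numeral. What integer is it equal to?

DCLXVIII: D=500, C=100, L=50, X=10, V=5, I=1, I=1, I=1
500 + 100 + 50 + 10 + 5 + 1 + 1 + 1 = 668

668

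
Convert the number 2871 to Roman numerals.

Convert 2871 to Roman numerals:
  2871 contains 2×1000 (MM)
  871 contains 1×500 (D)
  371 contains 3×100 (CCC)
  71 contains 1×50 (L)
  21 contains 2×10 (XX)
  1 contains 1×1 (I)

MMDCCCLXXI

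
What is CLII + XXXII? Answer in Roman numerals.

CLII = 152
XXXII = 32
152 + 32 = 184

CLXXXIV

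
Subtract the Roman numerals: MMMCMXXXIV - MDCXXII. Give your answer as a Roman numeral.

MMMCMXXXIV = 3934
MDCXXII = 1622
3934 - 1622 = 2312

MMCCCXII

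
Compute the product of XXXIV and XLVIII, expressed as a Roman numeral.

XXXIV = 34
XLVIII = 48
34 × 48 = 1632

MDCXXXII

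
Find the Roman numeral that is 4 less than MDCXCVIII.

MDCXCVIII = 1698
1698 - 4 = 1694

MDCXCIV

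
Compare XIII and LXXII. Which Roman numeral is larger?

XIII = 13
LXXII = 72
72 is larger

LXXII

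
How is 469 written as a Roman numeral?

Convert 469 to Roman numerals:
  469 contains 1×400 (CD)
  69 contains 1×50 (L)
  19 contains 1×10 (X)
  9 contains 1×9 (IX)

CDLXIX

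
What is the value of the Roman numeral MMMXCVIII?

MMMXCVIII: M=1000, M=1000, M=1000, XC=90, V=5, I=1, I=1, I=1
1000 + 1000 + 1000 + 90 + 5 + 1 + 1 + 1 = 3098

3098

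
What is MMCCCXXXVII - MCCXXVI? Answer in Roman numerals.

MMCCCXXXVII = 2337
MCCXXVI = 1226
2337 - 1226 = 1111

MCXI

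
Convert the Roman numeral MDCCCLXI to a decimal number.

MDCCCLXI: M=1000, D=500, C=100, C=100, C=100, L=50, X=10, I=1
1000 + 500 + 100 + 100 + 100 + 50 + 10 + 1 = 1861

1861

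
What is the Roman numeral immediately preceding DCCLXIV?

DCCLXIV = 764, so the previous integer is 764 - 1 = 763

DCCLXIII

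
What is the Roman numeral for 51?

Convert 51 to Roman numerals:
  51 contains 1×50 (L)
  1 contains 1×1 (I)

LI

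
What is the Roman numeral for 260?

Convert 260 to Roman numerals:
  260 contains 2×100 (CC)
  60 contains 1×50 (L)
  10 contains 1×10 (X)

CCLX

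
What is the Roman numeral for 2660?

Convert 2660 to Roman numerals:
  2660 contains 2×1000 (MM)
  660 contains 1×500 (D)
  160 contains 1×100 (C)
  60 contains 1×50 (L)
  10 contains 1×10 (X)

MMDCLX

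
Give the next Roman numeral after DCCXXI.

DCCXXI = 721; next is 722

DCCXXII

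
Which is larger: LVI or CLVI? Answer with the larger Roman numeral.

LVI = 56
CLVI = 156
156 is larger

CLVI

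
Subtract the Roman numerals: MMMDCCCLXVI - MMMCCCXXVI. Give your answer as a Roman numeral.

MMMDCCCLXVI = 3866
MMMCCCXXVI = 3326
3866 - 3326 = 540

DXL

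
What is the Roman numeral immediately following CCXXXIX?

CCXXXIX = 239; next is 240

CCXL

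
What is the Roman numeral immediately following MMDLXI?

MMDLXI = 2561, so the next integer is 2561 + 1 = 2562

MMDLXII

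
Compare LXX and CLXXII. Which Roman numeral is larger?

LXX = 70
CLXXII = 172
172 is larger

CLXXII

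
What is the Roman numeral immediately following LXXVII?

LXXVII = 77, so the next integer is 77 + 1 = 78

LXXVIII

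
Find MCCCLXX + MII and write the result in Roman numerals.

MCCCLXX = 1370
MII = 1002
1370 + 1002 = 2372

MMCCCLXXII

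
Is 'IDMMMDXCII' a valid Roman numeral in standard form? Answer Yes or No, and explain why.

'IDMMMDXCII': D should not appear more than once

No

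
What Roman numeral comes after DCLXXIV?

DCLXXIV = 674; next is 675

DCLXXV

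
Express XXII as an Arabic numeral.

XXII: X=10, X=10, I=1, I=1
10 + 10 + 1 + 1 = 22

22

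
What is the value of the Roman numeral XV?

XV: X=10, V=5
10 + 5 = 15

15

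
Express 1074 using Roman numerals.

Convert 1074 to Roman numerals:
  1074 contains 1×1000 (M)
  74 contains 1×50 (L)
  24 contains 2×10 (XX)
  4 contains 1×4 (IV)

MLXXIV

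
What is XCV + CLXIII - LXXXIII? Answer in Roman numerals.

XCV = 95, CLXIII = 163, LXXXIII = 83
95 + 163 = 258
258 - 83 = 175

CLXXV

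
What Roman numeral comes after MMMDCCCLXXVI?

MMMDCCCLXXVI = 3876; next is 3877

MMMDCCCLXXVII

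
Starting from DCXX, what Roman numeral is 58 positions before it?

DCXX = 620
620 - 58 = 562

DLXII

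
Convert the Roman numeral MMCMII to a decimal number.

MMCMII: M=1000, M=1000, CM=900, I=1, I=1
1000 + 1000 + 900 + 1 + 1 = 2902

2902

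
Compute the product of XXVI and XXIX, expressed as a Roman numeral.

XXVI = 26
XXIX = 29
26 × 29 = 754

DCCLIV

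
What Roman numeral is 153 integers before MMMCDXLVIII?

MMMCDXLVIII = 3448
3448 - 153 = 3295

MMMCCXCV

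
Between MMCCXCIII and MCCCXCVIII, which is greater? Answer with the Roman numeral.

MMCCXCIII = 2293
MCCCXCVIII = 1398
2293 is larger

MMCCXCIII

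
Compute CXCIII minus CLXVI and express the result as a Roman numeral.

CXCIII = 193
CLXVI = 166
193 - 166 = 27

XXVII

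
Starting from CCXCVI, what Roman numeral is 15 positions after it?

CCXCVI = 296
296 + 15 = 311

CCCXI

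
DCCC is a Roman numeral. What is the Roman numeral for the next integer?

DCCC = 800; next is 801

DCCCI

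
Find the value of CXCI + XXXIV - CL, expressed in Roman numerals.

CXCI = 191, XXXIV = 34, CL = 150
191 + 34 = 225
225 - 150 = 75

LXXV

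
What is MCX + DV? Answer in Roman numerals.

MCX = 1110
DV = 505
1110 + 505 = 1615

MDCXV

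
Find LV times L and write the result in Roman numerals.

LV = 55
L = 50
55 × 50 = 2750

MMDCCL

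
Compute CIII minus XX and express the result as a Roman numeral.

CIII = 103
XX = 20
103 - 20 = 83

LXXXIII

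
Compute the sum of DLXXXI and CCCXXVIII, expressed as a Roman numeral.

DLXXXI = 581
CCCXXVIII = 328
581 + 328 = 909

CMIX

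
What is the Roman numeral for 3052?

Convert 3052 to Roman numerals:
  3052 contains 3×1000 (MMM)
  52 contains 1×50 (L)
  2 contains 2×1 (II)

MMMLII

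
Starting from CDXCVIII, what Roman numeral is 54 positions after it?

CDXCVIII = 498
498 + 54 = 552

DLII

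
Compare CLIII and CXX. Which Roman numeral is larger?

CLIII = 153
CXX = 120
153 is larger

CLIII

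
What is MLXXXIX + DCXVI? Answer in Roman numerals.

MLXXXIX = 1089
DCXVI = 616
1089 + 616 = 1705

MDCCV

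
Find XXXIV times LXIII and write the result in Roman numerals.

XXXIV = 34
LXIII = 63
34 × 63 = 2142

MMCXLII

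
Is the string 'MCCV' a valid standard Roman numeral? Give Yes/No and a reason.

'MCCV': Check the rules: uses only the symbols I, V, X, L, C, D, M; no symbol is repeated more than three times in a row; V, L and D each appear at most once; no smaller symbol precedes a larger one (values never increase from left to right). Value: M (1000) + C (100) + C (100) + V (5) = 1205. So it is a valid standard Roman numeral.

Yes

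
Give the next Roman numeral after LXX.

LXX = 70; next is 71

LXXI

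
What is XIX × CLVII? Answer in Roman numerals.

XIX = 19
CLVII = 157
19 × 157 = 2983

MMCMLXXXIII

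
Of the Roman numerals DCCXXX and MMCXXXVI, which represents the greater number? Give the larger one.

DCCXXX = 730
MMCXXXVI = 2136
2136 is larger

MMCXXXVI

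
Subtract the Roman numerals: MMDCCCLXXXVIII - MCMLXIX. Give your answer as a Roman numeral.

MMDCCCLXXXVIII = 2888
MCMLXIX = 1969
2888 - 1969 = 919

CMXIX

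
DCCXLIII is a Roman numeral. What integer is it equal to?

DCCXLIII: D=500, C=100, C=100, XL=40, I=1, I=1, I=1
500 + 100 + 100 + 40 + 1 + 1 + 1 = 743

743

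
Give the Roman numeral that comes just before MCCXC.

MCCXC = 1290, so the previous integer is 1290 - 1 = 1289

MCCLXXXIX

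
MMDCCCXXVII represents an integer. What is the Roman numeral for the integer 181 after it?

MMDCCCXXVII = 2827
2827 + 181 = 3008

MMMVIII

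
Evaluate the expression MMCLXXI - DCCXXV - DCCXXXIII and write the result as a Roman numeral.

MMCLXXI = 2171, DCCXXV = 725, DCCXXXIII = 733
2171 - 725 = 1446
1446 - 733 = 713

DCCXIII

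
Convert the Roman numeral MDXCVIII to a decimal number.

MDXCVIII: M=1000, D=500, XC=90, V=5, I=1, I=1, I=1
1000 + 500 + 90 + 5 + 1 + 1 + 1 = 1598

1598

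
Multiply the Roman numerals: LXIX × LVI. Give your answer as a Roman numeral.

LXIX = 69
LVI = 56
69 × 56 = 3864

MMMDCCCLXIV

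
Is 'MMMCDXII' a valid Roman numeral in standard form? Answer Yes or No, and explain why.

'MMMCDXII': Check the rules: uses only the symbols I, V, X, L, C, D, M; no symbol is repeated more than three times in a row; V, L and D each appear at most once; the only place a smaller symbol precedes a larger one is the allowed subtractive pair CD, the symbol right after such a pair (if any) is smaller than the pair's first symbol, and otherwise the values never increase from left to right. Value: M (1000) + M (1000) + M (1000) + CD (400) + X (10) + I (1) + I (1) = 3412. So it is a valid standard Roman numeral.

Yes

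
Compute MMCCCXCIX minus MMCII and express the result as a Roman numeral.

MMCCCXCIX = 2399
MMCII = 2102
2399 - 2102 = 297

CCXCVII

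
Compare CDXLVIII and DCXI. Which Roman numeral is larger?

CDXLVIII = 448
DCXI = 611
611 is larger

DCXI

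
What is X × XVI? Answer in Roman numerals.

X = 10
XVI = 16
10 × 16 = 160

CLX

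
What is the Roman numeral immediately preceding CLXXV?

CLXXV = 175; previous is 174

CLXXIV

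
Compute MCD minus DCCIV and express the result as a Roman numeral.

MCD = 1400
DCCIV = 704
1400 - 704 = 696

DCXCVI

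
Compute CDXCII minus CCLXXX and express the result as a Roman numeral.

CDXCII = 492
CCLXXX = 280
492 - 280 = 212

CCXII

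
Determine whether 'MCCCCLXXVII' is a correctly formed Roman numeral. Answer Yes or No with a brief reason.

'MCCCCLXXVII': More than 3 consecutive C's

No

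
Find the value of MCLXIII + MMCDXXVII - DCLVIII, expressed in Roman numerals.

MCLXIII = 1163, MMCDXXVII = 2427, DCLVIII = 658
1163 + 2427 = 3590
3590 - 658 = 2932

MMCMXXXII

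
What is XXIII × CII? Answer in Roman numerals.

XXIII = 23
CII = 102
23 × 102 = 2346

MMCCCXLVI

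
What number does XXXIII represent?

XXXIII: X=10, X=10, X=10, I=1, I=1, I=1
10 + 10 + 10 + 1 + 1 + 1 = 33

33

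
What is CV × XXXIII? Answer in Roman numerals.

CV = 105
XXXIII = 33
105 × 33 = 3465

MMMCDLXV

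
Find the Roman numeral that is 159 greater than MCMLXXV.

MCMLXXV = 1975
1975 + 159 = 2134

MMCXXXIV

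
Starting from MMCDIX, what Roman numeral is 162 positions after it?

MMCDIX = 2409
2409 + 162 = 2571

MMDLXXI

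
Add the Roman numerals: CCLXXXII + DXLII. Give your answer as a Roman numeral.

CCLXXXII = 282
DXLII = 542
282 + 542 = 824

DCCCXXIV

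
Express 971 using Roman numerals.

Convert 971 to Roman numerals:
  971 contains 1×900 (CM)
  71 contains 1×50 (L)
  21 contains 2×10 (XX)
  1 contains 1×1 (I)

CMLXXI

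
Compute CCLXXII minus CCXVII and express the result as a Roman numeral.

CCLXXII = 272
CCXVII = 217
272 - 217 = 55

LV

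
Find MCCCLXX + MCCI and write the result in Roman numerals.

MCCCLXX = 1370
MCCI = 1201
1370 + 1201 = 2571

MMDLXXI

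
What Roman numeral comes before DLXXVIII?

DLXXVIII = 578, so the previous integer is 578 - 1 = 577

DLXXVII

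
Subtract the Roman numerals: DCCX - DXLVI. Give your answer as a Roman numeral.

DCCX = 710
DXLVI = 546
710 - 546 = 164

CLXIV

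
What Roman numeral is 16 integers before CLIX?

CLIX = 159
159 - 16 = 143

CXLIII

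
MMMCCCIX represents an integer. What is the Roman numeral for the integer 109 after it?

MMMCCCIX = 3309
3309 + 109 = 3418

MMMCDXVIII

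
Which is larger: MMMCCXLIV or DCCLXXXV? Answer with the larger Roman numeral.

MMMCCXLIV = 3244
DCCLXXXV = 785
3244 is larger

MMMCCXLIV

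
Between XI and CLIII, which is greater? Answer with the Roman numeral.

XI = 11
CLIII = 153
153 is larger

CLIII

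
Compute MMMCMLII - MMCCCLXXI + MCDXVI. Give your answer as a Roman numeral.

MMMCMLII = 3952, MMCCCLXXI = 2371, MCDXVI = 1416
3952 - 2371 = 1581
1581 + 1416 = 2997

MMCMXCVII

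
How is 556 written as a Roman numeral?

Convert 556 to Roman numerals:
  556 contains 1×500 (D)
  56 contains 1×50 (L)
  6 contains 1×5 (V)
  1 contains 1×1 (I)

DLVI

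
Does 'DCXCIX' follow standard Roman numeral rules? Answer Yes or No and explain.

'DCXCIX': Check the rules: uses only the symbols I, V, X, L, C, D, M; no symbol is repeated more than three times in a row; V, L and D each appear at most once; the only places a smaller symbol precedes a larger one are the allowed subtractive pairs XC, IX, the symbol right after such a pair (if any) is smaller than the pair's first symbol, and otherwise the values never increase from left to right. Value: D (500) + C (100) + XC (90) + IX (9) = 699. So it is a valid standard Roman numeral.

Yes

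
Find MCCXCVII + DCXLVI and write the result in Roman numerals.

MCCXCVII = 1297
DCXLVI = 646
1297 + 646 = 1943

MCMXLIII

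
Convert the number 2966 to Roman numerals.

Convert 2966 to Roman numerals:
  2966 contains 2×1000 (MM)
  966 contains 1×900 (CM)
  66 contains 1×50 (L)
  16 contains 1×10 (X)
  6 contains 1×5 (V)
  1 contains 1×1 (I)

MMCMLXVI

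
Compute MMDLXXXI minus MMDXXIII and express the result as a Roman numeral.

MMDLXXXI = 2581
MMDXXIII = 2523
2581 - 2523 = 58

LVIII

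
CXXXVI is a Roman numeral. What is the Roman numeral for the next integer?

CXXXVI = 136; next is 137

CXXXVII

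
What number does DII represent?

DII: D=500, I=1, I=1
500 + 1 + 1 = 502

502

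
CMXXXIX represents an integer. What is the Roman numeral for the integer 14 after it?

CMXXXIX = 939
939 + 14 = 953

CMLIII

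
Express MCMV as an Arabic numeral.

MCMV: M=1000, CM=900, V=5
1000 + 900 + 5 = 1905

1905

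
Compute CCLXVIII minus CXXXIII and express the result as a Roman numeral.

CCLXVIII = 268
CXXXIII = 133
268 - 133 = 135

CXXXV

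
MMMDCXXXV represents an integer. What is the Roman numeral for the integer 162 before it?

MMMDCXXXV = 3635
3635 - 162 = 3473

MMMCDLXXIII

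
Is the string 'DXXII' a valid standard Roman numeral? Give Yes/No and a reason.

'DXXII': Check the rules: uses only the symbols I, V, X, L, C, D, M; no symbol is repeated more than three times in a row; V, L and D each appear at most once; no smaller symbol precedes a larger one (values never increase from left to right). Value: D (500) + X (10) + X (10) + I (1) + I (1) = 522. So it is a valid standard Roman numeral.

Yes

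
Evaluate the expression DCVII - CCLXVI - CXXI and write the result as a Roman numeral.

DCVII = 607, CCLXVI = 266, CXXI = 121
607 - 266 = 341
341 - 121 = 220

CCXX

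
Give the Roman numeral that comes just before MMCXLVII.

MMCXLVII = 2147, so the previous integer is 2147 - 1 = 2146

MMCXLVI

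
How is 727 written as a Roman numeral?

Convert 727 to Roman numerals:
  727 contains 1×500 (D)
  227 contains 2×100 (CC)
  27 contains 2×10 (XX)
  7 contains 1×5 (V)
  2 contains 2×1 (II)

DCCXXVII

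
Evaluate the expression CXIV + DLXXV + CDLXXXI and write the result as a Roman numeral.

CXIV = 114, DLXXV = 575, CDLXXXI = 481
114 + 575 = 689
689 + 481 = 1170

MCLXX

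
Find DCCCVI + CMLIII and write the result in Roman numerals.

DCCCVI = 806
CMLIII = 953
806 + 953 = 1759

MDCCLIX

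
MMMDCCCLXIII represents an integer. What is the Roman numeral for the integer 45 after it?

MMMDCCCLXIII = 3863
3863 + 45 = 3908

MMMCMVIII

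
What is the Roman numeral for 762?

Convert 762 to Roman numerals:
  762 contains 1×500 (D)
  262 contains 2×100 (CC)
  62 contains 1×50 (L)
  12 contains 1×10 (X)
  2 contains 2×1 (II)

DCCLXII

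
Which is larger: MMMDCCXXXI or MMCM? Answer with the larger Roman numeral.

MMMDCCXXXI = 3731
MMCM = 2900
3731 is larger

MMMDCCXXXI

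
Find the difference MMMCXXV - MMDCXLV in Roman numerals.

MMMCXXV = 3125
MMDCXLV = 2645
3125 - 2645 = 480

CDLXXX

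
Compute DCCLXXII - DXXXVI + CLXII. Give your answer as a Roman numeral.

DCCLXXII = 772, DXXXVI = 536, CLXII = 162
772 - 536 = 236
236 + 162 = 398

CCCXCVIII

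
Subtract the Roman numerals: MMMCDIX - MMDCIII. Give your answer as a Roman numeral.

MMMCDIX = 3409
MMDCIII = 2603
3409 - 2603 = 806

DCCCVI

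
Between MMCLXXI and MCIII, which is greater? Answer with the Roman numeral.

MMCLXXI = 2171
MCIII = 1103
2171 is larger

MMCLXXI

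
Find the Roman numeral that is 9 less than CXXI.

CXXI = 121
121 - 9 = 112

CXII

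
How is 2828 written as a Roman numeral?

Convert 2828 to Roman numerals:
  2828 contains 2×1000 (MM)
  828 contains 1×500 (D)
  328 contains 3×100 (CCC)
  28 contains 2×10 (XX)
  8 contains 1×5 (V)
  3 contains 3×1 (III)

MMDCCCXXVIII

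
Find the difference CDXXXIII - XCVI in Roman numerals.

CDXXXIII = 433
XCVI = 96
433 - 96 = 337

CCCXXXVII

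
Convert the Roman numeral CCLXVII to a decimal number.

CCLXVII: C=100, C=100, L=50, X=10, V=5, I=1, I=1
100 + 100 + 50 + 10 + 5 + 1 + 1 = 267

267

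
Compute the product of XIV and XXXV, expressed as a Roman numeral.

XIV = 14
XXXV = 35
14 × 35 = 490

CDXC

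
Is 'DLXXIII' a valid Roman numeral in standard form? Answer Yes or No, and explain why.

'DLXXIII': Check the rules: uses only the symbols I, V, X, L, C, D, M; no symbol is repeated more than three times in a row; V, L and D each appear at most once; no smaller symbol precedes a larger one (values never increase from left to right). Value: D (500) + L (50) + X (10) + X (10) + I (1) + I (1) + I (1) = 573. So it is a valid standard Roman numeral.

Yes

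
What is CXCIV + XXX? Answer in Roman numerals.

CXCIV = 194
XXX = 30
194 + 30 = 224

CCXXIV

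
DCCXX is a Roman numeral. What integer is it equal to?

DCCXX: D=500, C=100, C=100, X=10, X=10
500 + 100 + 100 + 10 + 10 = 720

720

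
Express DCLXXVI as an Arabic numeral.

DCLXXVI: D=500, C=100, L=50, X=10, X=10, V=5, I=1
500 + 100 + 50 + 10 + 10 + 5 + 1 = 676

676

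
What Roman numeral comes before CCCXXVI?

CCCXXVI = 326, so the previous integer is 326 - 1 = 325

CCCXXV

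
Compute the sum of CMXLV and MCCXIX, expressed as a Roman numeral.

CMXLV = 945
MCCXIX = 1219
945 + 1219 = 2164

MMCLXIV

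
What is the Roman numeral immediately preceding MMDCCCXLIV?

MMDCCCXLIV = 2844, so the previous integer is 2844 - 1 = 2843

MMDCCCXLIII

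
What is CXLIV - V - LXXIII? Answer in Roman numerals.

CXLIV = 144, V = 5, LXXIII = 73
144 - 5 = 139
139 - 73 = 66

LXVI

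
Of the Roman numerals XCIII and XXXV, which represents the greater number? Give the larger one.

XCIII = 93
XXXV = 35
93 is larger

XCIII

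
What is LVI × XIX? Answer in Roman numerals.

LVI = 56
XIX = 19
56 × 19 = 1064

MLXIV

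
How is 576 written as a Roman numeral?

Convert 576 to Roman numerals:
  576 contains 1×500 (D)
  76 contains 1×50 (L)
  26 contains 2×10 (XX)
  6 contains 1×5 (V)
  1 contains 1×1 (I)

DLXXVI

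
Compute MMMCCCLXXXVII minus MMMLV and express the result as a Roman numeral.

MMMCCCLXXXVII = 3387
MMMLV = 3055
3387 - 3055 = 332

CCCXXXII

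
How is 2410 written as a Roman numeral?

Convert 2410 to Roman numerals:
  2410 contains 2×1000 (MM)
  410 contains 1×400 (CD)
  10 contains 1×10 (X)

MMCDX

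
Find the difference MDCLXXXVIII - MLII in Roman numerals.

MDCLXXXVIII = 1688
MLII = 1052
1688 - 1052 = 636

DCXXXVI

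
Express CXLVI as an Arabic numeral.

CXLVI: C=100, XL=40, V=5, I=1
100 + 40 + 5 + 1 = 146

146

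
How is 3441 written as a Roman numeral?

Convert 3441 to Roman numerals:
  3441 contains 3×1000 (MMM)
  441 contains 1×400 (CD)
  41 contains 1×40 (XL)
  1 contains 1×1 (I)

MMMCDXLI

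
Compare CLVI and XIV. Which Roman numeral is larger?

CLVI = 156
XIV = 14
156 is larger

CLVI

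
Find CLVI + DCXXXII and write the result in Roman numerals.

CLVI = 156
DCXXXII = 632
156 + 632 = 788

DCCLXXXVIII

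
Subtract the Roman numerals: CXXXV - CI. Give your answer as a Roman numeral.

CXXXV = 135
CI = 101
135 - 101 = 34

XXXIV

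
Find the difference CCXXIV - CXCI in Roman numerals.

CCXXIV = 224
CXCI = 191
224 - 191 = 33

XXXIII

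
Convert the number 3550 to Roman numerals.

Convert 3550 to Roman numerals:
  3550 contains 3×1000 (MMM)
  550 contains 1×500 (D)
  50 contains 1×50 (L)

MMMDL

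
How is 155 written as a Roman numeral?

Convert 155 to Roman numerals:
  155 contains 1×100 (C)
  55 contains 1×50 (L)
  5 contains 1×5 (V)

CLV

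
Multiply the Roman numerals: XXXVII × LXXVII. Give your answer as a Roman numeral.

XXXVII = 37
LXXVII = 77
37 × 77 = 2849

MMDCCCXLIX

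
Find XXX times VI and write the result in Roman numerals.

XXX = 30
VI = 6
30 × 6 = 180

CLXXX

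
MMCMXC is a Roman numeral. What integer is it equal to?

MMCMXC: M=1000, M=1000, CM=900, XC=90
1000 + 1000 + 900 + 90 = 2990

2990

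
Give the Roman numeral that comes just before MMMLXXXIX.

MMMLXXXIX = 3089; previous is 3088

MMMLXXXVIII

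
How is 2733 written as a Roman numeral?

Convert 2733 to Roman numerals:
  2733 contains 2×1000 (MM)
  733 contains 1×500 (D)
  233 contains 2×100 (CC)
  33 contains 3×10 (XXX)
  3 contains 3×1 (III)

MMDCCXXXIII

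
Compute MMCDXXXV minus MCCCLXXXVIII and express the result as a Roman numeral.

MMCDXXXV = 2435
MCCCLXXXVIII = 1388
2435 - 1388 = 1047

MXLVII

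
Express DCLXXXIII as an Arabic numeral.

DCLXXXIII: D=500, C=100, L=50, X=10, X=10, X=10, I=1, I=1, I=1
500 + 100 + 50 + 10 + 10 + 10 + 1 + 1 + 1 = 683

683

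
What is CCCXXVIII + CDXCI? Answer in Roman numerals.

CCCXXVIII = 328
CDXCI = 491
328 + 491 = 819

DCCCXIX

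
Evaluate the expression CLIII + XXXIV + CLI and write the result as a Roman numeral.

CLIII = 153, XXXIV = 34, CLI = 151
153 + 34 = 187
187 + 151 = 338

CCCXXXVIII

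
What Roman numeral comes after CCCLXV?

CCCLXV = 365, so the next integer is 365 + 1 = 366

CCCLXVI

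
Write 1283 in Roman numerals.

Convert 1283 to Roman numerals:
  1283 contains 1×1000 (M)
  283 contains 2×100 (CC)
  83 contains 1×50 (L)
  33 contains 3×10 (XXX)
  3 contains 3×1 (III)

MCCLXXXIII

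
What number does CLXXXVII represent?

CLXXXVII: C=100, L=50, X=10, X=10, X=10, V=5, I=1, I=1
100 + 50 + 10 + 10 + 10 + 5 + 1 + 1 = 187

187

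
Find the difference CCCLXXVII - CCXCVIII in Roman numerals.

CCCLXXVII = 377
CCXCVIII = 298
377 - 298 = 79

LXXIX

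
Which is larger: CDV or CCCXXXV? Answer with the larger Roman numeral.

CDV = 405
CCCXXXV = 335
405 is larger

CDV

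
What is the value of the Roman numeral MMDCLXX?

MMDCLXX: M=1000, M=1000, D=500, C=100, L=50, X=10, X=10
1000 + 1000 + 500 + 100 + 50 + 10 + 10 = 2670

2670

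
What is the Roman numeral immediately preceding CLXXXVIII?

CLXXXVIII = 188; previous is 187

CLXXXVII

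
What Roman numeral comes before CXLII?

CXLII = 142, so the previous integer is 142 - 1 = 141

CXLI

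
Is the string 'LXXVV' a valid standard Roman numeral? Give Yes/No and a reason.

'LXXVV': V should not appear more than once

No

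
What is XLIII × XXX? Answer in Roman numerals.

XLIII = 43
XXX = 30
43 × 30 = 1290

MCCXC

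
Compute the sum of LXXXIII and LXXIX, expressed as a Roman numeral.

LXXXIII = 83
LXXIX = 79
83 + 79 = 162

CLXII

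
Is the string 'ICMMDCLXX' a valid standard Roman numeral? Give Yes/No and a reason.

'ICMMDCLXX': Invalid subtractive combination: IC

No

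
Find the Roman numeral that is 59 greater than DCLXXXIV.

DCLXXXIV = 684
684 + 59 = 743

DCCXLIII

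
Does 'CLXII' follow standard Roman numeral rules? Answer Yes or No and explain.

'CLXII': Check the rules: uses only the symbols I, V, X, L, C, D, M; no symbol is repeated more than three times in a row; V, L and D each appear at most once; no smaller symbol precedes a larger one (values never increase from left to right). Value: C (100) + L (50) + X (10) + I (1) + I (1) = 162. So it is a valid standard Roman numeral.

Yes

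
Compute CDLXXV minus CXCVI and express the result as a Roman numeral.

CDLXXV = 475
CXCVI = 196
475 - 196 = 279

CCLXXIX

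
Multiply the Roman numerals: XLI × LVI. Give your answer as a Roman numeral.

XLI = 41
LVI = 56
41 × 56 = 2296

MMCCXCVI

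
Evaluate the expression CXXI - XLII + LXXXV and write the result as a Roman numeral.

CXXI = 121, XLII = 42, LXXXV = 85
121 - 42 = 79
79 + 85 = 164

CLXIV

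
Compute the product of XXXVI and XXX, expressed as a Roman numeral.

XXXVI = 36
XXX = 30
36 × 30 = 1080

MLXXX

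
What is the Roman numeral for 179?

Convert 179 to Roman numerals:
  179 contains 1×100 (C)
  79 contains 1×50 (L)
  29 contains 2×10 (XX)
  9 contains 1×9 (IX)

CLXXIX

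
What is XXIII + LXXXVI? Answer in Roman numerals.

XXIII = 23
LXXXVI = 86
23 + 86 = 109

CIX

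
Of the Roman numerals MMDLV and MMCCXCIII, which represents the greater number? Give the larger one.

MMDLV = 2555
MMCCXCIII = 2293
2555 is larger

MMDLV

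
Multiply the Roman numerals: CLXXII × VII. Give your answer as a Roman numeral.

CLXXII = 172
VII = 7
172 × 7 = 1204

MCCIV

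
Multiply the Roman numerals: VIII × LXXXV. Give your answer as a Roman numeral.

VIII = 8
LXXXV = 85
8 × 85 = 680

DCLXXX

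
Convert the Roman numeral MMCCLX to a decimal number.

MMCCLX: M=1000, M=1000, C=100, C=100, L=50, X=10
1000 + 1000 + 100 + 100 + 50 + 10 = 2260

2260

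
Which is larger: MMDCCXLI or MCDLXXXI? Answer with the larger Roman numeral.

MMDCCXLI = 2741
MCDLXXXI = 1481
2741 is larger

MMDCCXLI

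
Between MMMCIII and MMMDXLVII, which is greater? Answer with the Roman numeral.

MMMCIII = 3103
MMMDXLVII = 3547
3547 is larger

MMMDXLVII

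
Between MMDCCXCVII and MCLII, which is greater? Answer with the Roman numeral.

MMDCCXCVII = 2797
MCLII = 1152
2797 is larger

MMDCCXCVII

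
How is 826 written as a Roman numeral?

Convert 826 to Roman numerals:
  826 contains 1×500 (D)
  326 contains 3×100 (CCC)
  26 contains 2×10 (XX)
  6 contains 1×5 (V)
  1 contains 1×1 (I)

DCCCXXVI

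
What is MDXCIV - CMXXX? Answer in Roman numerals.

MDXCIV = 1594
CMXXX = 930
1594 - 930 = 664

DCLXIV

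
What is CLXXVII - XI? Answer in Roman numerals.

CLXXVII = 177
XI = 11
177 - 11 = 166

CLXVI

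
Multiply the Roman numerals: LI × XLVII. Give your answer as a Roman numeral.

LI = 51
XLVII = 47
51 × 47 = 2397

MMCCCXCVII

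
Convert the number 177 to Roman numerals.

Convert 177 to Roman numerals:
  177 contains 1×100 (C)
  77 contains 1×50 (L)
  27 contains 2×10 (XX)
  7 contains 1×5 (V)
  2 contains 2×1 (II)

CLXXVII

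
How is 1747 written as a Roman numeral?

Convert 1747 to Roman numerals:
  1747 contains 1×1000 (M)
  747 contains 1×500 (D)
  247 contains 2×100 (CC)
  47 contains 1×40 (XL)
  7 contains 1×5 (V)
  2 contains 2×1 (II)

MDCCXLVII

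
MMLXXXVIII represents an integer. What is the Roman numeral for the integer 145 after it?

MMLXXXVIII = 2088
2088 + 145 = 2233

MMCCXXXIII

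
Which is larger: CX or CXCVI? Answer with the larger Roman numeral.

CX = 110
CXCVI = 196
196 is larger

CXCVI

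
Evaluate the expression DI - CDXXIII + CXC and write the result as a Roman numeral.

DI = 501, CDXXIII = 423, CXC = 190
501 - 423 = 78
78 + 190 = 268

CCLXVIII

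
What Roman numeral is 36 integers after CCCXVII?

CCCXVII = 317
317 + 36 = 353

CCCLIII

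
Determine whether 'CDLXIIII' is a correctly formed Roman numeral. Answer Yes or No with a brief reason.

'CDLXIIII': More than 3 consecutive I's

No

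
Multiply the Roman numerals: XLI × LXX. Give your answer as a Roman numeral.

XLI = 41
LXX = 70
41 × 70 = 2870

MMDCCCLXX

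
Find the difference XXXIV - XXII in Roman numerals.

XXXIV = 34
XXII = 22
34 - 22 = 12

XII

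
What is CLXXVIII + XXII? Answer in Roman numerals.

CLXXVIII = 178
XXII = 22
178 + 22 = 200

CC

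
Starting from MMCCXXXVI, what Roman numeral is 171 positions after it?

MMCCXXXVI = 2236
2236 + 171 = 2407

MMCDVII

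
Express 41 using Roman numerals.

Convert 41 to Roman numerals:
  41 contains 1×40 (XL)
  1 contains 1×1 (I)

XLI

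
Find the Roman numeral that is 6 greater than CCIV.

CCIV = 204
204 + 6 = 210

CCX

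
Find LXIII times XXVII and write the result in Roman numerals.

LXIII = 63
XXVII = 27
63 × 27 = 1701

MDCCI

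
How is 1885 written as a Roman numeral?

Convert 1885 to Roman numerals:
  1885 contains 1×1000 (M)
  885 contains 1×500 (D)
  385 contains 3×100 (CCC)
  85 contains 1×50 (L)
  35 contains 3×10 (XXX)
  5 contains 1×5 (V)

MDCCCLXXXV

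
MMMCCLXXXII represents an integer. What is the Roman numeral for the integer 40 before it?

MMMCCLXXXII = 3282
3282 - 40 = 3242

MMMCCXLII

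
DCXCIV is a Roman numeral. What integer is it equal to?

DCXCIV: D=500, C=100, XC=90, IV=4
500 + 100 + 90 + 4 = 694

694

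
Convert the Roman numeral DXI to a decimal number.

DXI: D=500, X=10, I=1
500 + 10 + 1 = 511

511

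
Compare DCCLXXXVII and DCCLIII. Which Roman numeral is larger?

DCCLXXXVII = 787
DCCLIII = 753
787 is larger

DCCLXXXVII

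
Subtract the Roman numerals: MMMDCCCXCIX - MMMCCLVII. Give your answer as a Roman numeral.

MMMDCCCXCIX = 3899
MMMCCLVII = 3257
3899 - 3257 = 642

DCXLII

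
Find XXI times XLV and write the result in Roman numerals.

XXI = 21
XLV = 45
21 × 45 = 945

CMXLV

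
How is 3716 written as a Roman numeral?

Convert 3716 to Roman numerals:
  3716 contains 3×1000 (MMM)
  716 contains 1×500 (D)
  216 contains 2×100 (CC)
  16 contains 1×10 (X)
  6 contains 1×5 (V)
  1 contains 1×1 (I)

MMMDCCXVI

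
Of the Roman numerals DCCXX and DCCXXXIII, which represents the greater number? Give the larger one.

DCCXX = 720
DCCXXXIII = 733
733 is larger

DCCXXXIII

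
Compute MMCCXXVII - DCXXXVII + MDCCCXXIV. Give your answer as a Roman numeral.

MMCCXXVII = 2227, DCXXXVII = 637, MDCCCXXIV = 1824
2227 - 637 = 1590
1590 + 1824 = 3414

MMMCDXIV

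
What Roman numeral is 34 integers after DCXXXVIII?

DCXXXVIII = 638
638 + 34 = 672

DCLXXII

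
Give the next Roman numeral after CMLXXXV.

CMLXXXV = 985; next is 986

CMLXXXVI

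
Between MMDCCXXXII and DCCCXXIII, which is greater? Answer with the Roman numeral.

MMDCCXXXII = 2732
DCCCXXIII = 823
2732 is larger

MMDCCXXXII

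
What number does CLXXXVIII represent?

CLXXXVIII: C=100, L=50, X=10, X=10, X=10, V=5, I=1, I=1, I=1
100 + 50 + 10 + 10 + 10 + 5 + 1 + 1 + 1 = 188

188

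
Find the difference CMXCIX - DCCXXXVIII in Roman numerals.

CMXCIX = 999
DCCXXXVIII = 738
999 - 738 = 261

CCLXI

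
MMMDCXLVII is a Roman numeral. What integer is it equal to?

MMMDCXLVII: M=1000, M=1000, M=1000, D=500, C=100, XL=40, V=5, I=1, I=1
1000 + 1000 + 1000 + 500 + 100 + 40 + 5 + 1 + 1 = 3647

3647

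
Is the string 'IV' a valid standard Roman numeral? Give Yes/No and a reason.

'IV': Check the rules: uses only the symbols I, V, X, L, C, D, M; no symbol is repeated more than three times in a row; V, L and D each appear at most once; the only place a smaller symbol precedes a larger one is the allowed subtractive pair IV, the symbol right after such a pair (if any) is smaller than the pair's first symbol, and otherwise the values never increase from left to right. Value: IV = 4. So it is a valid standard Roman numeral.

Yes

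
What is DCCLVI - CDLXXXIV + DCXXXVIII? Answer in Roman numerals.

DCCLVI = 756, CDLXXXIV = 484, DCXXXVIII = 638
756 - 484 = 272
272 + 638 = 910

CMX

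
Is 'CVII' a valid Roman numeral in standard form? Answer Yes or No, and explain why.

'CVII': Check the rules: uses only the symbols I, V, X, L, C, D, M; no symbol is repeated more than three times in a row; V, L and D each appear at most once; no smaller symbol precedes a larger one (values never increase from left to right). Value: C (100) + V (5) + I (1) + I (1) = 107. So it is a valid standard Roman numeral.

Yes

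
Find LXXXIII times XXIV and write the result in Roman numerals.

LXXXIII = 83
XXIV = 24
83 × 24 = 1992

MCMXCII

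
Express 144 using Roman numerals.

Convert 144 to Roman numerals:
  144 contains 1×100 (C)
  44 contains 1×40 (XL)
  4 contains 1×4 (IV)

CXLIV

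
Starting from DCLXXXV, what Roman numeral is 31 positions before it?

DCLXXXV = 685
685 - 31 = 654

DCLIV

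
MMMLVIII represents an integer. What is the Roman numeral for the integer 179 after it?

MMMLVIII = 3058
3058 + 179 = 3237

MMMCCXXXVII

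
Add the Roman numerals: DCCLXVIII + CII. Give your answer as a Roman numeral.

DCCLXVIII = 768
CII = 102
768 + 102 = 870

DCCCLXX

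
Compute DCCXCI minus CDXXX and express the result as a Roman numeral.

DCCXCI = 791
CDXXX = 430
791 - 430 = 361

CCCLXI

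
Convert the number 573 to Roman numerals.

Convert 573 to Roman numerals:
  573 contains 1×500 (D)
  73 contains 1×50 (L)
  23 contains 2×10 (XX)
  3 contains 3×1 (III)

DLXXIII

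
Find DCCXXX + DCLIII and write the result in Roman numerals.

DCCXXX = 730
DCLIII = 653
730 + 653 = 1383

MCCCLXXXIII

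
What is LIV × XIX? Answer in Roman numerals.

LIV = 54
XIX = 19
54 × 19 = 1026

MXXVI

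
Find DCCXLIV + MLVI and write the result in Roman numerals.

DCCXLIV = 744
MLVI = 1056
744 + 1056 = 1800

MDCCC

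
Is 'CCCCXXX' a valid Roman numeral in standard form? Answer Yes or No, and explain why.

'CCCCXXX': More than 3 consecutive C's

No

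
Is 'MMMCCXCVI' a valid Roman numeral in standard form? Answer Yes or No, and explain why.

'MMMCCXCVI': Check the rules: uses only the symbols I, V, X, L, C, D, M; no symbol is repeated more than three times in a row; V, L and D each appear at most once; the only place a smaller symbol precedes a larger one is the allowed subtractive pair XC, the symbol right after such a pair (if any) is smaller than the pair's first symbol, and otherwise the values never increase from left to right. Value: M (1000) + M (1000) + M (1000) + C (100) + C (100) + XC (90) + V (5) + I (1) = 3296. So it is a valid standard Roman numeral.

Yes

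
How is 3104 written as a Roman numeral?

Convert 3104 to Roman numerals:
  3104 contains 3×1000 (MMM)
  104 contains 1×100 (C)
  4 contains 1×4 (IV)

MMMCIV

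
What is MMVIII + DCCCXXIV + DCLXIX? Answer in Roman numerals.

MMVIII = 2008, DCCCXXIV = 824, DCLXIX = 669
2008 + 824 = 2832
2832 + 669 = 3501

MMMDI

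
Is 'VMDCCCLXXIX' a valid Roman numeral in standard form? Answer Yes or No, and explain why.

'VMDCCCLXXIX': Invalid subtractive combination: VM

No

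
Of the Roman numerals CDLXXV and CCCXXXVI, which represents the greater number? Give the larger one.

CDLXXV = 475
CCCXXXVI = 336
475 is larger

CDLXXV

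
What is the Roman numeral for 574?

Convert 574 to Roman numerals:
  574 contains 1×500 (D)
  74 contains 1×50 (L)
  24 contains 2×10 (XX)
  4 contains 1×4 (IV)

DLXXIV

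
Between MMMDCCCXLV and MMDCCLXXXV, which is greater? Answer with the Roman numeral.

MMMDCCCXLV = 3845
MMDCCLXXXV = 2785
3845 is larger

MMMDCCCXLV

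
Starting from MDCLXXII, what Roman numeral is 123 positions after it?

MDCLXXII = 1672
1672 + 123 = 1795

MDCCXCV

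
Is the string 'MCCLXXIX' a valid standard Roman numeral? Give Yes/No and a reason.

'MCCLXXIX': Check the rules: uses only the symbols I, V, X, L, C, D, M; no symbol is repeated more than three times in a row; V, L and D each appear at most once; the only place a smaller symbol precedes a larger one is the allowed subtractive pair IX, the symbol right after such a pair (if any) is smaller than the pair's first symbol, and otherwise the values never increase from left to right. Value: M (1000) + C (100) + C (100) + L (50) + X (10) + X (10) + IX (9) = 1279. So it is a valid standard Roman numeral.

Yes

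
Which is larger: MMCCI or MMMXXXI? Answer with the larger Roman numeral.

MMCCI = 2201
MMMXXXI = 3031
3031 is larger

MMMXXXI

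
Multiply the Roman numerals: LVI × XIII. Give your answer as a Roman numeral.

LVI = 56
XIII = 13
56 × 13 = 728

DCCXXVIII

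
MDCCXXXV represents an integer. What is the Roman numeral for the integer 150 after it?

MDCCXXXV = 1735
1735 + 150 = 1885

MDCCCLXXXV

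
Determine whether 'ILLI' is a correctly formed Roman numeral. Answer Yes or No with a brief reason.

'ILLI': L should not appear more than once

No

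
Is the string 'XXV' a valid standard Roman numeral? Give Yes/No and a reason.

'XXV': Check the rules: uses only the symbols I, V, X, L, C, D, M; no symbol is repeated more than three times in a row; V, L and D each appear at most once; no smaller symbol precedes a larger one (values never increase from left to right). Value: X (10) + X (10) + V (5) = 25. So it is a valid standard Roman numeral.

Yes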